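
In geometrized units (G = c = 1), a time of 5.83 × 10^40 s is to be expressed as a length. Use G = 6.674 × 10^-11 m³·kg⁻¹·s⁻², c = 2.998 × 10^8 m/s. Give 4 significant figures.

Time → length via c.
5.83 × 10^40 s × (c) = 1.748 × 10^49 m

1.748 × 10^49 m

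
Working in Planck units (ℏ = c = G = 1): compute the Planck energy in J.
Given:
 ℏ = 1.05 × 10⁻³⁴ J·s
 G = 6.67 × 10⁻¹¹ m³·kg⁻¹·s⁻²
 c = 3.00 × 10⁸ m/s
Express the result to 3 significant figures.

The unique combination of the constants set to 1 with dimensions of energy is E_P = √(ℏc⁵/G).
  = √(3.83 × 10¹⁸)
  = 1.96 × 10⁹ J

1.96 × 10⁹ J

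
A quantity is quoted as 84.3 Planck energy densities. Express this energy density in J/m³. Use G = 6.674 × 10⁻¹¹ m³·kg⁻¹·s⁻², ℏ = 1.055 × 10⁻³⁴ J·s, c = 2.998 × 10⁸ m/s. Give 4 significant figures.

3.905 × 10¹¹⁵ J/m³

One Planck energy density: u_P = c⁷/(ℏG²) = 4.632 × 10¹¹³ J/m³.
84.3 × 4.632 × 10¹¹³ J/m³ = 3.905 × 10¹¹⁵ J/m³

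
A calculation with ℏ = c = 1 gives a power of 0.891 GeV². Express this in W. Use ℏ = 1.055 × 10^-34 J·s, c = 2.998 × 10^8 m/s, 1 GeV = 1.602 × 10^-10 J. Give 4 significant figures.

Power is [E]/[T] = [E]²/ℏ.
1 GeV² → 1/ℏ × (1 GeV in J)² = 2.433 × 10^14 W.
Result: 0.891 × 2.433 × 10^14 = 2.167 × 10^14 W.

2.167 × 10^14 W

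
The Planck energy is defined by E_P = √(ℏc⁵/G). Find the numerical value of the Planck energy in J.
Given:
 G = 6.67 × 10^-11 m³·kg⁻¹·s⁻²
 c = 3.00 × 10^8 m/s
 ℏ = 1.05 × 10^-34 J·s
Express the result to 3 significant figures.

1.96 × 10^9 J

E_P = √(ℏc⁵/G)
  = √(3.83 × 10^18)
  = 1.96 × 10^9 J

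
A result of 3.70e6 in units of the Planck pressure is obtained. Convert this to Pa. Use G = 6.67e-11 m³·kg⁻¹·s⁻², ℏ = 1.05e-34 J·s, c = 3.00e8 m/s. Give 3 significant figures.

1.73e120 Pa

One Planck pressure: p_P = c⁷/(ℏG²) = 4.68e113 Pa.
3.70e6 × 4.68e113 Pa = 1.73e120 Pa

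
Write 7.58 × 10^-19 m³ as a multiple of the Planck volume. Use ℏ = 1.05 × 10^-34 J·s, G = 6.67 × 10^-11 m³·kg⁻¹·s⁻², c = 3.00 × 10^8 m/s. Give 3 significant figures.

1.81 × 10^86

Planck volume: V_P = (ℏG/c³)^(3/2) = 4.18 × 10^-105 m³.
7.58 × 10^-19 / 4.18 × 10^-105 = 1.81 × 10^86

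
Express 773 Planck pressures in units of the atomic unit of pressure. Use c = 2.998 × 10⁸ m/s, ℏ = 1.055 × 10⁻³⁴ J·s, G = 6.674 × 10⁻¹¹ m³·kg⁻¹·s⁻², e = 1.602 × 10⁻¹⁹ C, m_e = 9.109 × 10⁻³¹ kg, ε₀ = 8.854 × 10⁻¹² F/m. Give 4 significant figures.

1.222 × 10¹⁰³

Planck pressure: p_P = c⁷/(ℏG²) = 4.632 × 10¹¹³ Pa
atomic unit of pressure: P_au = E_h/a₀³ = m_e⁴e¹⁰/((4πε₀)⁵ℏ⁸) = 2.929 × 10¹³ Pa
773 × 4.632 × 10¹¹³ / 2.929 × 10¹³ = 1.222 × 10¹⁰³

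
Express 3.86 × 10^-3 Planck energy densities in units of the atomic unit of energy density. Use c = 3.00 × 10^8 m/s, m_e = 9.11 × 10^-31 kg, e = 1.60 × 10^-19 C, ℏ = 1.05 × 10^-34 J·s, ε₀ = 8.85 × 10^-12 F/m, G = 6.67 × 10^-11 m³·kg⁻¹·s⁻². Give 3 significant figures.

Planck energy density: u_P = c⁷/(ℏG²) = 4.68 × 10^113 J/m³
atomic unit of energy density: u_au = E_h/a₀³ = m_e⁴e¹⁰/((4πε₀)⁵ℏ⁸) = 3.01 × 10^13 J/m³
3.86 × 10^-3 × 4.68 × 10^113 / 3.01 × 10^13 = 6.00 × 10^97

6.00 × 10^97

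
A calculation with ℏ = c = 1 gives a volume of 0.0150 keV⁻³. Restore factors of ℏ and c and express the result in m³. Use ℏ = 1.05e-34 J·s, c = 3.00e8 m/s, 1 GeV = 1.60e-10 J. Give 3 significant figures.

Volume is [L]³ = [E]⁻³·(ℏc)³.
1 GeV⁻³ → (ℏc)³ × (1 GeV in J)⁻³ = 7.63e-48 m³.
Convert the energy scale: 0.0150 keV⁻³ = 1.50e16 GeV⁻³.
Result: 1.50e16 × 7.63e-48 = 1.14e-31 m³.

1.14e-31 m³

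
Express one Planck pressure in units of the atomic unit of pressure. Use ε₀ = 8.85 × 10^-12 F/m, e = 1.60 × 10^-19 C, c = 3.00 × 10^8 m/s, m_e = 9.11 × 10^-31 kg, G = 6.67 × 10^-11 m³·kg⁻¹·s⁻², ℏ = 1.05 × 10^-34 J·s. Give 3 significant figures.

Planck pressure: p_P = c⁷/(ℏG²) = 4.68 × 10^113 Pa
atomic unit of pressure: P_au = E_h/a₀³ = m_e⁴e¹⁰/((4πε₀)⁵ℏ⁸) = 3.01 × 10^13 Pa
ratio = 4.68 × 10^113 / 3.01 × 10^13 = 1.55 × 10^100

1.55 × 10^100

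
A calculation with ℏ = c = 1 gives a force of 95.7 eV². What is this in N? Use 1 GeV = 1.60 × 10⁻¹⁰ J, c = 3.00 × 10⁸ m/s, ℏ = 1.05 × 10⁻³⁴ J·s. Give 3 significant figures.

7.78 × 10⁻¹¹ N

Force is [E]/[L] = [E]²/(ℏc); restore (ℏc)⁻¹.
1 GeV² → 1/(ℏc) × (1 GeV in J)² = 8.13 × 10⁵ N.
Convert the energy scale: 95.7 eV² = 9.57 × 10⁻¹⁷ GeV².
Result: 9.57 × 10⁻¹⁷ × 8.13 × 10⁵ = 7.78 × 10⁻¹¹ N.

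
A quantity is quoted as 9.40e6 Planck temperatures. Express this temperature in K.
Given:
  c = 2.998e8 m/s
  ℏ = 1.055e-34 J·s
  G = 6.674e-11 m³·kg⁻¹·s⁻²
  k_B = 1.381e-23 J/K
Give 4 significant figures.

1.332e39 K

One Planck temperature: T_P = √(ℏc⁵/G) / k_B = 1.417e32 K.
9.40e6 × 1.417e32 K = 1.332e39 K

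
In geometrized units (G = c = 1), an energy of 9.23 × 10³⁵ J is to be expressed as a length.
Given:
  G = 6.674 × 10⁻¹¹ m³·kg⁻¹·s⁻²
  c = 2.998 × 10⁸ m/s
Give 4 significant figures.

Energy → length via G/c⁴.
9.23 × 10³⁵ J × (G/c⁴) = 7.625 × 10⁻⁹ m

7.625 × 10⁻⁹ m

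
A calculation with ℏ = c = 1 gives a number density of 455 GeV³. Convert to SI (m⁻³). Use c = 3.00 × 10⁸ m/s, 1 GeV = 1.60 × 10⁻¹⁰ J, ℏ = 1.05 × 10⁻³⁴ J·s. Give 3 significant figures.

Number density is [L]⁻³ = [E]³/(ℏc)³.
1 GeV³ → 1/(ℏc)³ × (1 GeV in J)³ = 1.31 × 10⁴⁷ m⁻³.
Result: 455 × 1.31 × 10⁴⁷ = 5.96 × 10⁴⁹ m⁻³.

5.96 × 10⁴⁹ m⁻³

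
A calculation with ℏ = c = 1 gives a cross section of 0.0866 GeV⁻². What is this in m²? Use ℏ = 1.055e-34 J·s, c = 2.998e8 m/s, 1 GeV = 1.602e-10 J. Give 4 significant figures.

Area is [L]² = [E]⁻²·(ℏc)²; restore (ℏc)².
1 GeV⁻² → (ℏc)² × (1 GeV in J)⁻² = 3.898e-32 m².
Result: 0.0866 × 3.898e-32 = 3.376e-33 m².

3.376e-33 m²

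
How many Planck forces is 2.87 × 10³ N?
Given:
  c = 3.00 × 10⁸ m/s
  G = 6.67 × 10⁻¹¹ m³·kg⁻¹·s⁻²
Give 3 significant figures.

2.36 × 10⁻⁴¹

Planck force: F_P = c⁴/G = 1.21 × 10⁴⁴ N.
2.87 × 10³ / 1.21 × 10⁴⁴ = 2.36 × 10⁻⁴¹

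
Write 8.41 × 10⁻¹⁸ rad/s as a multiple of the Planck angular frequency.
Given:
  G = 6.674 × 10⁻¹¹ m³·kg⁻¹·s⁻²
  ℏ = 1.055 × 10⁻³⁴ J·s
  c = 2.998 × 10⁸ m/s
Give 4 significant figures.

4.535 × 10⁻⁶¹

Planck angular frequency: ω_P = √(c⁵/(ℏG)) = 1.855 × 10⁴³ rad/s.
8.41 × 10⁻¹⁸ / 1.855 × 10⁴³ = 4.535 × 10⁻⁶¹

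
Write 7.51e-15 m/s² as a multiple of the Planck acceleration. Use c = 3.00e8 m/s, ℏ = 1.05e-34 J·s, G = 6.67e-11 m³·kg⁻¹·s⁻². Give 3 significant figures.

Planck acceleration: a_P = √(c⁷/(ℏG)) = 5.59e51 m/s².
7.51e-15 / 5.59e51 = 1.34e-66

1.34e-66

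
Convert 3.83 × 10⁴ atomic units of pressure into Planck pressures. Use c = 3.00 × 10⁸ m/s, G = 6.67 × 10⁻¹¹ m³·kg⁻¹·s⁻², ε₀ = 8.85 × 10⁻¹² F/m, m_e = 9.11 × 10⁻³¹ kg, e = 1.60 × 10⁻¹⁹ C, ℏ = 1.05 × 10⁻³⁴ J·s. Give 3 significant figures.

2.46 × 10⁻⁹⁶

atomic unit of pressure: P_au = E_h/a₀³ = m_e⁴e¹⁰/((4πε₀)⁵ℏ⁸) = 3.01 × 10¹³ Pa
Planck pressure: p_P = c⁷/(ℏG²) = 4.68 × 10¹¹³ Pa
3.83 × 10⁴ × 3.01 × 10¹³ / 4.68 × 10¹¹³ = 2.46 × 10⁻⁹⁶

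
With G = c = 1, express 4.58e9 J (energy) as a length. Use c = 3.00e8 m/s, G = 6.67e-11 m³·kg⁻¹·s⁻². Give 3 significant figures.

3.77e-35 m

Energy → length via G/c⁴.
4.58e9 J × (G/c⁴) = 3.77e-35 m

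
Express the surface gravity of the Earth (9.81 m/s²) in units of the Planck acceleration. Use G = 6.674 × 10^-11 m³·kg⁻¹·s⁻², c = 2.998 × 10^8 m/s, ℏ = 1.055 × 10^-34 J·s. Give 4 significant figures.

1.764 × 10^-51

Planck acceleration: a_P = √(c⁷/(ℏG)) = 5.560 × 10^51 m/s².
9.81 / 5.560 × 10^51 = 1.764 × 10^-51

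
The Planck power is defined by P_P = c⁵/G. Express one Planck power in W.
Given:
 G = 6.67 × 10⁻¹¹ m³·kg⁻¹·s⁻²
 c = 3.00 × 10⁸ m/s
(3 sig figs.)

P_P = c⁵/G
  = 2.43 × 10⁴² / 6.67 × 10⁻¹¹
  = 3.64 × 10⁵² W

3.64 × 10⁵² W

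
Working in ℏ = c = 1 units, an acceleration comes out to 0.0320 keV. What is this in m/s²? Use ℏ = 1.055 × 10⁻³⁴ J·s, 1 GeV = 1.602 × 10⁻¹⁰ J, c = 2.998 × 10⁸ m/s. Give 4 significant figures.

Acceleration is [L]/[T]² = c·[E]/ℏ.
1 GeV → c/ℏ × (1 GeV in J) = 4.552 × 10³² m/s².
Convert the energy scale: 0.0320 keV = 3.20 × 10⁻⁸ GeV.
Result: 3.20 × 10⁻⁸ × 4.552 × 10³² = 1.457 × 10²⁵ m/s².

1.457 × 10²⁵ m/s²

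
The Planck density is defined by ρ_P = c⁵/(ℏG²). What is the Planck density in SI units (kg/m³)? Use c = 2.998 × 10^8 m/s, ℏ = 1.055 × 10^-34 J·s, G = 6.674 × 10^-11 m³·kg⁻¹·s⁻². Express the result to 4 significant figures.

ρ_P = c⁵/(ℏG²)
  = 2.422 × 10^42 / 4.699 × 10^-55
  = 5.154 × 10^96 kg/m³

5.154 × 10^96 kg/m³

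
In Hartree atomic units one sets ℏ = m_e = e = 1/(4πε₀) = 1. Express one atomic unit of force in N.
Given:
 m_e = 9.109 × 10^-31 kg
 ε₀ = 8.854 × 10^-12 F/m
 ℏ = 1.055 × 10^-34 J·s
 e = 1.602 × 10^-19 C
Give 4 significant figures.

8.220 × 10^-8 N

F_au = E_h/a₀ = m_e²e⁶/((4πε₀)³ℏ⁴)
E_h = 4.354 × 10^-18 J
a₀ = 5.297 × 10^-11 m
E_h/a₀ = 8.220 × 10^-8 N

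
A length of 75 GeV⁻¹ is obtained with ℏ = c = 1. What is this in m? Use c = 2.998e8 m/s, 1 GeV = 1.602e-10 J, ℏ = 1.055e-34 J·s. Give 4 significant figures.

1.481e-14 m

A length is [E]⁻¹ in ℏ=c=1; restore one factor of ℏc.
1 GeV⁻¹ → ℏc × (1 GeV in J)⁻¹ = 1.974e-16 m.
Result: 75 × 1.974e-16 = 1.481e-14 m.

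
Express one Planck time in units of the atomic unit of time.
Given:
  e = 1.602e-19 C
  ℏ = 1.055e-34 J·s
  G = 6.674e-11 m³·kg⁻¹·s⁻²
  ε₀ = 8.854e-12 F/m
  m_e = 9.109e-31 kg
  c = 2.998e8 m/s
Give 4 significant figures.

Planck time: t_P = √(ℏG/c⁵) = 5.392e-44 s
atomic unit of time: τ_au = (4πε₀)²ℏ³/(m_e e⁴) = 2.423e-17 s
ratio = 5.392e-44 / 2.423e-17 = 2.225e-27

2.225e-27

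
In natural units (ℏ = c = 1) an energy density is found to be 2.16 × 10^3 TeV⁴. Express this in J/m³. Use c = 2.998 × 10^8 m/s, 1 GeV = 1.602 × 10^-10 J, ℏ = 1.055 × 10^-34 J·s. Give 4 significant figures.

4.496 × 10^52 J/m³

[E]/[L]³ = [E]⁴/(ℏc)³; restore (ℏc)⁻³.
1 GeV⁴ → 1/(ℏc)³ × (1 GeV in J)⁴ = 2.082 × 10^37 J/m³.
Convert the energy scale: 2.16 × 10^3 TeV⁴ = 2.16 × 10^15 GeV⁴.
Result: 2.16 × 10^15 × 2.082 × 10^37 = 4.496 × 10^52 J/m³.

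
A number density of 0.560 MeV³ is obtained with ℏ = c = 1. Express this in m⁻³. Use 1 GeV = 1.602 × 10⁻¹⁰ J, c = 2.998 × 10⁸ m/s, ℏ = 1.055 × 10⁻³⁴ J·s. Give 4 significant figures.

Number density is [L]⁻³ = [E]³/(ℏc)³.
1 GeV³ → 1/(ℏc)³ × (1 GeV in J)³ = 1.299 × 10⁴⁷ m⁻³.
Convert the energy scale: 0.560 MeV³ = 5.60 × 10⁻¹⁰ GeV³.
Result: 5.60 × 10⁻¹⁰ × 1.299 × 10⁴⁷ = 7.277 × 10³⁷ m⁻³.

7.277 × 10³⁷ m⁻³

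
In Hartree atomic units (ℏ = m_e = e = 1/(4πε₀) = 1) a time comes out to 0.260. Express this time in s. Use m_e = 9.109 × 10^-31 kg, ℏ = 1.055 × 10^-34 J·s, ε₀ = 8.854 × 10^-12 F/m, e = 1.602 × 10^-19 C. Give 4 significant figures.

One atomic unit of time: τ_au = (4πε₀)²ℏ³/(m_e e⁴) = 2.423 × 10^-17 s.
0.260 × 2.423 × 10^-17 s = 6.300 × 10^-18 s

6.300 × 10^-18 s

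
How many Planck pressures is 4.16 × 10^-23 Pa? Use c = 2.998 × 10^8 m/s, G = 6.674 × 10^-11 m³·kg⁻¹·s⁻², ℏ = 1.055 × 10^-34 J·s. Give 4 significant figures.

Planck pressure: p_P = c⁷/(ℏG²) = 4.632 × 10^113 Pa.
4.16 × 10^-23 / 4.632 × 10^113 = 8.980 × 10^-137

8.980 × 10^-137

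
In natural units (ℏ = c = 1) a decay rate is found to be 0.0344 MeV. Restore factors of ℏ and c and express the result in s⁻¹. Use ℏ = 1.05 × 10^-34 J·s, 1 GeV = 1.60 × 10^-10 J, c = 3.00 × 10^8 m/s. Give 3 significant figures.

A rate is [E]/ℏ; divide by ℏ.
1 GeV → 1/ℏ × (1 GeV in J) = 1.52 × 10^24 s⁻¹.
Convert the energy scale: 0.0344 MeV = 3.44 × 10^-5 GeV.
Result: 3.44 × 10^-5 × 1.52 × 10^24 = 5.24 × 10^19 s⁻¹.

5.24 × 10^19 s⁻¹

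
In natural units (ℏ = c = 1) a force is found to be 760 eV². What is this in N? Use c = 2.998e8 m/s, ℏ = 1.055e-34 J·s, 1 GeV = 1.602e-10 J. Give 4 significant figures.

Force is [E]/[L] = [E]²/(ℏc); restore (ℏc)⁻¹.
1 GeV² → 1/(ℏc) × (1 GeV in J)² = 8.114e5 N.
Convert the energy scale: 760 eV² = 7.60e-16 GeV².
Result: 7.60e-16 × 8.114e5 = 6.167e-10 N.

6.167e-10 N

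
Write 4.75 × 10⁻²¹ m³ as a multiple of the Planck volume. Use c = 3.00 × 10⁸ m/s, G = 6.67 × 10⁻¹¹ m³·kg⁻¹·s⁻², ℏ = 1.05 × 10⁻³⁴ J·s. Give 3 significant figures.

1.14 × 10⁸⁴

Planck volume: V_P = (ℏG/c³)^(3/2) = 4.18 × 10⁻¹⁰⁵ m³.
4.75 × 10⁻²¹ / 4.18 × 10⁻¹⁰⁵ = 1.14 × 10⁸⁴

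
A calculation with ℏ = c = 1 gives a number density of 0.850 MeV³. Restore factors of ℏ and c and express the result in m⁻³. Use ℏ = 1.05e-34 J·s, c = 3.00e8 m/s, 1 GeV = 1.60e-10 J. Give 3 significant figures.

Number density is [L]⁻³ = [E]³/(ℏc)³.
1 GeV³ → 1/(ℏc)³ × (1 GeV in J)³ = 1.31e47 m⁻³.
Convert the energy scale: 0.850 MeV³ = 8.50e-10 GeV³.
Result: 8.50e-10 × 1.31e47 = 1.11e38 m⁻³.

1.11e38 m⁻³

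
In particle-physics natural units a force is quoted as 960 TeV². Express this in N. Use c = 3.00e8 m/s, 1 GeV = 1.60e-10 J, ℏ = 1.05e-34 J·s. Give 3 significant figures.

7.80e14 N

Force is [E]/[L] = [E]²/(ℏc); restore (ℏc)⁻¹.
1 GeV² → 1/(ℏc) × (1 GeV in J)² = 8.13e5 N.
Convert the energy scale: 960 TeV² = 9.60e8 GeV².
Result: 9.60e8 × 8.13e5 = 7.80e14 N.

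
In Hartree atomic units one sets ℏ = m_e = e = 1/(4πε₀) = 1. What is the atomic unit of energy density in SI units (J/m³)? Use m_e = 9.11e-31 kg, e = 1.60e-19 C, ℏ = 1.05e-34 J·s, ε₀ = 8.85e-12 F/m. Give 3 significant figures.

3.01e13 J/m³

u_au = E_h/a₀³ = m_e⁴e¹⁰/((4πε₀)⁵ℏ⁸)
E_h = 4.38e-18 J
a₀ = 5.26e-11 m
E_h/a₀³ = 3.01e13 J/m³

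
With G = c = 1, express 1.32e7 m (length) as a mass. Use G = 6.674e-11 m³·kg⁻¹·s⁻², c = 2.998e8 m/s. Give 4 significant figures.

Length → mass via c²/G.
1.32e7 m × (c²/G) = 1.778e34 kg

1.778e34 kg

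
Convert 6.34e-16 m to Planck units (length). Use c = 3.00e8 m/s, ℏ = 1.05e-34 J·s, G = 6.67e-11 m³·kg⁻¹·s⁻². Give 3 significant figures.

3.94e19

Planck length: ℓ_P = √(ℏG/c³) = 1.61e-35 m.
6.34e-16 / 1.61e-35 = 3.94e19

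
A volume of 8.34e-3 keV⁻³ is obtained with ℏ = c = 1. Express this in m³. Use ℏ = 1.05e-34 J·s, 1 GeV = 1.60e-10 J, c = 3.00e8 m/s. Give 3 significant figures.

6.36e-32 m³

Volume is [L]³ = [E]⁻³·(ℏc)³.
1 GeV⁻³ → (ℏc)³ × (1 GeV in J)⁻³ = 7.63e-48 m³.
Convert the energy scale: 8.34e-3 keV⁻³ = 8.34e15 GeV⁻³.
Result: 8.34e15 × 7.63e-48 = 6.36e-32 m³.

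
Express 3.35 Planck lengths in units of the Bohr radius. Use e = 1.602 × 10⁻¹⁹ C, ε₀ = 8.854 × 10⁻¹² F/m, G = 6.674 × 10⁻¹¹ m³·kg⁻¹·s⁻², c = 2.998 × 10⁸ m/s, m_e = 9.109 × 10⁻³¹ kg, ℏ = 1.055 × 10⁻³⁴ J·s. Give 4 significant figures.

Planck length: ℓ_P = √(ℏG/c³) = 1.616 × 10⁻³⁵ m
Bohr radius: a₀ = 4πε₀ℏ²/(m_e e²) = 5.297 × 10⁻¹¹ m
3.35 × 1.616 × 10⁻³⁵ / 5.297 × 10⁻¹¹ = 1.022 × 10⁻²⁴

1.022 × 10⁻²⁴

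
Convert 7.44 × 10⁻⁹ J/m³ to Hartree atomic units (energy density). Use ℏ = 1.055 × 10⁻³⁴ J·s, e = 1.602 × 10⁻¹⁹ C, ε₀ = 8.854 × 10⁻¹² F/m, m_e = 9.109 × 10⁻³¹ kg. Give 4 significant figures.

2.540 × 10⁻²²

atomic unit of energy density: u_au = E_h/a₀³ = m_e⁴e¹⁰/((4πε₀)⁵ℏ⁸) = 2.929 × 10¹³ J/m³.
7.44 × 10⁻⁹ / 2.929 × 10¹³ = 2.540 × 10⁻²²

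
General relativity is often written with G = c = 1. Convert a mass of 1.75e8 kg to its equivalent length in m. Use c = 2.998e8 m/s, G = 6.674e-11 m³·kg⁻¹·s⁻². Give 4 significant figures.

In G = c = 1 units mass has dimensions of length; the conversion factor is G/c².
1.75e8 kg × (G/c²) = 1.299e-19 m

1.299e-19 m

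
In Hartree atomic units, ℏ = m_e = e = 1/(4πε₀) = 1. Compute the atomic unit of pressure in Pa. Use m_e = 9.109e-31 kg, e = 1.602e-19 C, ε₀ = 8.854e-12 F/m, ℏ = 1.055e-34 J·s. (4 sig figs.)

2.929e13 Pa

From ℏ = m_e = e = 1/(4πε₀) = 1 the pressure scale is P_au = E_h/a₀³ = m_e⁴e¹⁰/((4πε₀)⁵ℏ⁸).
E_h = 4.354e-18 J
a₀ = 5.297e-11 m
E_h/a₀³ = 2.929e13 Pa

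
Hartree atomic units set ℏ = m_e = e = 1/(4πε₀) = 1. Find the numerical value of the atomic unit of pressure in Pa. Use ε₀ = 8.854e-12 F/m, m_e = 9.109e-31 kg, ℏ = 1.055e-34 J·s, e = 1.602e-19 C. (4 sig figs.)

From ℏ = m_e = e = 1/(4πε₀) = 1 the pressure scale is P_au = E_h/a₀³ = m_e⁴e¹⁰/((4πε₀)⁵ℏ⁸).
E_h = 4.354e-18 J
a₀ = 5.297e-11 m
E_h/a₀³ = 2.929e13 Pa

2.929e13 Pa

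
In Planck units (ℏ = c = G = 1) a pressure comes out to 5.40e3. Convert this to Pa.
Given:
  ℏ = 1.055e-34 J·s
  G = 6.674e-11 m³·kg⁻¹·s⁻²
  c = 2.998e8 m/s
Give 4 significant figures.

2.501e117 Pa

One Planck pressure: p_P = c⁷/(ℏG²) = 4.632e113 Pa.
5.40e3 × 4.632e113 Pa = 2.501e117 Pa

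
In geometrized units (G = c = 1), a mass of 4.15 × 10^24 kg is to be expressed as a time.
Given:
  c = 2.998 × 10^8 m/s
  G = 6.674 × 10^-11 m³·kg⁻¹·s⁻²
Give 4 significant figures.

1.028 × 10^-11 s

Mass → time via G/c³.
4.15 × 10^24 kg × (G/c³) = 1.028 × 10^-11 s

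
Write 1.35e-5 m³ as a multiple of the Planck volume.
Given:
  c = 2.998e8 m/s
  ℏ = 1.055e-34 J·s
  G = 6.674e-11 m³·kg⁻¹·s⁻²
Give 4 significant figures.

3.196e99

Planck volume: V_P = (ℏG/c³)^(3/2) = 4.224e-105 m³.
1.35e-5 / 4.224e-105 = 3.196e99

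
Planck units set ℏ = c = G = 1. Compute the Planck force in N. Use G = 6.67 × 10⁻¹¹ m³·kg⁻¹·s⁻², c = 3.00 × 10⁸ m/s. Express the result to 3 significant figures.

1.21 × 10⁴⁴ N

The unique combination of the constants set to 1 with dimensions of force is F_P = c⁴/G.
  = 8.10 × 10³³ / 6.67 × 10⁻¹¹
  = 1.21 × 10⁴⁴ N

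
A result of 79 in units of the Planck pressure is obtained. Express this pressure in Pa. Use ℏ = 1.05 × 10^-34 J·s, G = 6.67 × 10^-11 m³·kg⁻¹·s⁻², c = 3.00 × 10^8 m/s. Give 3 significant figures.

One Planck pressure: p_P = c⁷/(ℏG²) = 4.68 × 10^113 Pa.
79 × 4.68 × 10^113 Pa = 3.70 × 10^115 Pa

3.70 × 10^115 Pa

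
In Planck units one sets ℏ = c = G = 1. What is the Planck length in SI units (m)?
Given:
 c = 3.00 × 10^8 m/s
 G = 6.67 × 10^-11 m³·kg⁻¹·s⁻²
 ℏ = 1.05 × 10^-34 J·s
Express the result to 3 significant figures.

1.61 × 10^-35 m

ℓ_P = √(ℏG/c³)
  = √(2.59 × 10^-70)
  = 1.61 × 10^-35 m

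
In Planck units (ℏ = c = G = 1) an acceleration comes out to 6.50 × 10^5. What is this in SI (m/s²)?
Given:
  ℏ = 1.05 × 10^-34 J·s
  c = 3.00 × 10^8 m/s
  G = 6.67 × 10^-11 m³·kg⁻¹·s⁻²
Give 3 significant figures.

One Planck acceleration: a_P = √(c⁷/(ℏG)) = 5.59 × 10^51 m/s².
6.50 × 10^5 × 5.59 × 10^51 m/s² = 3.63 × 10^57 m/s²

3.63 × 10^57 m/s²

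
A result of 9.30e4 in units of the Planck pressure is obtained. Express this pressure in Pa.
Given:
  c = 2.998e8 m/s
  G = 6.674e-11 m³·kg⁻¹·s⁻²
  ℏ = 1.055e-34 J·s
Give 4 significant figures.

4.308e118 Pa

One Planck pressure: p_P = c⁷/(ℏG²) = 4.632e113 Pa.
9.30e4 × 4.632e113 Pa = 4.308e118 Pa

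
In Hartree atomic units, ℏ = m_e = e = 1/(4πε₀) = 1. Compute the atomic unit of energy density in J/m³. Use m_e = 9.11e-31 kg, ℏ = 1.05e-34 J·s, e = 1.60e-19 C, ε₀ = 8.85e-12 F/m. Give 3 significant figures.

3.01e13 J/m³

From ℏ = m_e = e = 1/(4πε₀) = 1 the energy density scale is u_au = E_h/a₀³ = m_e⁴e¹⁰/((4πε₀)⁵ℏ⁸).
E_h = 4.38e-18 J
a₀ = 5.26e-11 m
E_h/a₀³ = 3.01e13 J/m³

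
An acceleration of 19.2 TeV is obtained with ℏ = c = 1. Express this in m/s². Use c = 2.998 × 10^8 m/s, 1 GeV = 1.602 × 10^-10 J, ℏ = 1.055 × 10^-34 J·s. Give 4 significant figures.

Acceleration is [L]/[T]² = c·[E]/ℏ.
1 GeV → c/ℏ × (1 GeV in J) = 4.552 × 10^32 m/s².
Convert the energy scale: 19.2 TeV = 1.92 × 10^4 GeV.
Result: 1.92 × 10^4 × 4.552 × 10^32 = 8.741 × 10^36 m/s².

8.741 × 10^36 m/s²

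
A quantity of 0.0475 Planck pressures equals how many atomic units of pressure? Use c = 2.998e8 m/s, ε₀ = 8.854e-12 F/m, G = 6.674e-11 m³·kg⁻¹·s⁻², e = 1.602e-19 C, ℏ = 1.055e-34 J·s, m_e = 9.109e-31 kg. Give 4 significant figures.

Planck pressure: p_P = c⁷/(ℏG²) = 4.632e113 Pa
atomic unit of pressure: P_au = E_h/a₀³ = m_e⁴e¹⁰/((4πε₀)⁵ℏ⁸) = 2.929e13 Pa
0.0475 × 4.632e113 / 2.929e13 = 7.512e98

7.512e98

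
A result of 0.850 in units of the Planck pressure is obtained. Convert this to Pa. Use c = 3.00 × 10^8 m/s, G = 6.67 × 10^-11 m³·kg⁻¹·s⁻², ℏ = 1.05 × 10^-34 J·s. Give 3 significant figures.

3.98 × 10^113 Pa

One Planck pressure: p_P = c⁷/(ℏG²) = 4.68 × 10^113 Pa.
0.850 × 4.68 × 10^113 Pa = 3.98 × 10^113 Pa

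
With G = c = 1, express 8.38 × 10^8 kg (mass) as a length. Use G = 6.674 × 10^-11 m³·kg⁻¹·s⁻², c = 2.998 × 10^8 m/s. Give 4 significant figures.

6.223 × 10^-19 m

In G = c = 1 units mass has dimensions of length; the conversion factor is G/c².
8.38 × 10^8 kg × (G/c²) = 6.223 × 10^-19 m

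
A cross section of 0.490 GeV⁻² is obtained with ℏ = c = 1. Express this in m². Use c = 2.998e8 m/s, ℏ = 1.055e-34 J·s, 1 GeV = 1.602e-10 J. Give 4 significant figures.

Area is [L]² = [E]⁻²·(ℏc)²; restore (ℏc)².
1 GeV⁻² → (ℏc)² × (1 GeV in J)⁻² = 3.898e-32 m².
Result: 0.490 × 3.898e-32 = 1.910e-32 m².

1.910e-32 m²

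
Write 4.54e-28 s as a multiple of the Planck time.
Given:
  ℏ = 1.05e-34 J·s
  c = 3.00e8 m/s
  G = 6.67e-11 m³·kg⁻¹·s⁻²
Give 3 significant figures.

8.46e15

Planck time: t_P = √(ℏG/c⁵) = 5.37e-44 s.
4.54e-28 / 5.37e-44 = 8.46e15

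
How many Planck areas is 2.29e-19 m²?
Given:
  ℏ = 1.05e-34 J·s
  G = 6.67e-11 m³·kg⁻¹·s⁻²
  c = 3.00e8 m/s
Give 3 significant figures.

8.83e50

Planck area: A_P = ℏG/c³ = 2.59e-70 m².
2.29e-19 / 2.59e-70 = 8.83e50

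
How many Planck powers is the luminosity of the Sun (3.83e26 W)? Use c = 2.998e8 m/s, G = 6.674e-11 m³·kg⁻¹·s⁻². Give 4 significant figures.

Planck power: P_P = c⁵/G = 3.629e52 W.
3.83e26 / 3.629e52 = 1.055e-26

1.055e-26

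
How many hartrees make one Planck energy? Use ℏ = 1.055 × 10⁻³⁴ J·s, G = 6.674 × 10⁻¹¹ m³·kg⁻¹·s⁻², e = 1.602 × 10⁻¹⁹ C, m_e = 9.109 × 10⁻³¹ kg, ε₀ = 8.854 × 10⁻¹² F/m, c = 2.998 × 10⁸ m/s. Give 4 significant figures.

Planck energy: E_P = √(ℏc⁵/G) = 1.957 × 10⁹ J
hartree: E_h = m_e e⁴/(4πε₀ℏ)² = 4.354 × 10⁻¹⁸ J
ratio = 1.957 × 10⁹ / 4.354 × 10⁻¹⁸ = 4.494 × 10²⁶

4.494 × 10²⁶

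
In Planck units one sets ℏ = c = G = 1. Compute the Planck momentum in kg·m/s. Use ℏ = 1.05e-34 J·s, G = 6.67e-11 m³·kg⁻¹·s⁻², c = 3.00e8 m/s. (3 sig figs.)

6.52 kg·m/s

p_P = √(ℏc³/G)
  = √(42.5)
  = 6.52 kg·m/s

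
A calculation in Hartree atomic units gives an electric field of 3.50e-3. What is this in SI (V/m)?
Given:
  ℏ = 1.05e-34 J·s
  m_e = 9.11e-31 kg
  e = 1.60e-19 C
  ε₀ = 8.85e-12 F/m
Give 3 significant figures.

One atomic unit of electric field: E_au = E_h/(e a₀) = m_e²e⁵/((4πε₀)³ℏ⁴) = 5.20e11 V/m.
3.50e-3 × 5.20e11 V/m = 1.82e9 V/m

1.82e9 V/m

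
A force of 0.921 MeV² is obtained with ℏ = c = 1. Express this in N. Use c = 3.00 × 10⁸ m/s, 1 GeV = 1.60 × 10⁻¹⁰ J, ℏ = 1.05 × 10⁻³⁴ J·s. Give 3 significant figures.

0.748 N

Force is [E]/[L] = [E]²/(ℏc); restore (ℏc)⁻¹.
1 GeV² → 1/(ℏc) × (1 GeV in J)² = 8.13 × 10⁵ N.
Convert the energy scale: 0.921 MeV² = 9.21 × 10⁻⁷ GeV².
Result: 9.21 × 10⁻⁷ × 8.13 × 10⁵ = 0.748 N.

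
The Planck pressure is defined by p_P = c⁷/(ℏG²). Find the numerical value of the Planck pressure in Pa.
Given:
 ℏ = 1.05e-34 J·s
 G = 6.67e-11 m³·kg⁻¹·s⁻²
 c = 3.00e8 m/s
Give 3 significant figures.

p_P = c⁷/(ℏG²)
  = 2.19e59 / 4.67e-55
  = 4.68e113 Pa

4.68e113 Pa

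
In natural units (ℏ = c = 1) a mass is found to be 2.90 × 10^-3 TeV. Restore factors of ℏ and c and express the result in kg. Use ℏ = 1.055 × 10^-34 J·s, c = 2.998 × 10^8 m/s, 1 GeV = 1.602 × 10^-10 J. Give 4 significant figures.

Mass is [E]/c²; divide by c².
1 GeV → 1/c² × (1 GeV in J) = 1.782 × 10^-27 kg.
Convert the energy scale: 2.90 × 10^-3 TeV = 2.90 GeV.
Result: 2.90 × 1.782 × 10^-27 = 5.169 × 10^-27 kg.

5.169 × 10^-27 kg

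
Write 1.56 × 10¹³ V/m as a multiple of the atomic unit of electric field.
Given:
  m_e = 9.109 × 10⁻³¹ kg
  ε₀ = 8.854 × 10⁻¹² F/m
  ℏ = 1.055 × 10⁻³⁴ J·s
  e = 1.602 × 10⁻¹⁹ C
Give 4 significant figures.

30.40

atomic unit of electric field: E_au = E_h/(e a₀) = m_e²e⁵/((4πε₀)³ℏ⁴) = 5.131 × 10¹¹ V/m.
1.56 × 10¹³ / 5.131 × 10¹¹ = 30.40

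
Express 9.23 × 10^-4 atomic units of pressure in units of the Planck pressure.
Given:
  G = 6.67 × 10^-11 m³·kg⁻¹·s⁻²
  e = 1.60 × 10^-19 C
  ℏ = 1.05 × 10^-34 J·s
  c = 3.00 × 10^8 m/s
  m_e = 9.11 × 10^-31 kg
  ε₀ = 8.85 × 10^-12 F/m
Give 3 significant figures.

atomic unit of pressure: P_au = E_h/a₀³ = m_e⁴e¹⁰/((4πε₀)⁵ℏ⁸) = 3.01 × 10^13 Pa
Planck pressure: p_P = c⁷/(ℏG²) = 4.68 × 10^113 Pa
9.23 × 10^-4 × 3.01 × 10^13 / 4.68 × 10^113 = 5.94 × 10^-104

5.94 × 10^-104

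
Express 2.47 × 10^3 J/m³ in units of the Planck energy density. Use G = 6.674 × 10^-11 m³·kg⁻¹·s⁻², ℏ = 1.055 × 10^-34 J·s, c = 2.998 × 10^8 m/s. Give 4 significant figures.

5.332 × 10^-111

Planck energy density: u_P = c⁷/(ℏG²) = 4.632 × 10^113 J/m³.
2.47 × 10^3 / 4.632 × 10^113 = 5.332 × 10^-111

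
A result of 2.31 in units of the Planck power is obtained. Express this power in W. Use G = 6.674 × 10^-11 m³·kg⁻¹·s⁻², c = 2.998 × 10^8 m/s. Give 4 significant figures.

8.383 × 10^52 W

One Planck power: P_P = c⁵/G = 3.629 × 10^52 W.
2.31 × 3.629 × 10^52 W = 8.383 × 10^52 W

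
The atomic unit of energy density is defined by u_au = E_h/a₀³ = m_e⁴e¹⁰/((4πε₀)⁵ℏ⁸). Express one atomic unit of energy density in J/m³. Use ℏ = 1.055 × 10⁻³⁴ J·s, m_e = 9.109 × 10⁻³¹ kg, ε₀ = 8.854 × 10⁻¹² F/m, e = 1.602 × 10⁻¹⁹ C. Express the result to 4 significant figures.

2.929 × 10¹³ J/m³

u_au = E_h/a₀³ = m_e⁴e¹⁰/((4πε₀)⁵ℏ⁸)
E_h = 4.354 × 10⁻¹⁸ J
a₀ = 5.297 × 10⁻¹¹ m
E_h/a₀³ = 2.929 × 10¹³ J/m³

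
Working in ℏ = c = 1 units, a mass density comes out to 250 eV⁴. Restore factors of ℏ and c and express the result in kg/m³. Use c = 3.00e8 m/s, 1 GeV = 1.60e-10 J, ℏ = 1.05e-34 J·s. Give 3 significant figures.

5.82e-14 kg/m³

Mass density is [E]/(c²[L]³) = [E]⁴/(ℏ³c⁵).
1 GeV⁴ → 1/(ℏ³c⁵) × (1 GeV in J)⁴ = 2.33e20 kg/m³.
Convert the energy scale: 250 eV⁴ = 2.50e-34 GeV⁴.
Result: 2.50e-34 × 2.33e20 = 5.82e-14 kg/m³.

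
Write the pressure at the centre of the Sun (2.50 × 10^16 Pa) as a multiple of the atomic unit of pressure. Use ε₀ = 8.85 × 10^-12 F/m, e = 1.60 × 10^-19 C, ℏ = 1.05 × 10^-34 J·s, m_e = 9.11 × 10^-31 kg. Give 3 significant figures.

atomic unit of pressure: P_au = E_h/a₀³ = m_e⁴e¹⁰/((4πε₀)⁵ℏ⁸) = 3.01 × 10^13 Pa.
2.50 × 10^16 / 3.01 × 10^13 = 830

830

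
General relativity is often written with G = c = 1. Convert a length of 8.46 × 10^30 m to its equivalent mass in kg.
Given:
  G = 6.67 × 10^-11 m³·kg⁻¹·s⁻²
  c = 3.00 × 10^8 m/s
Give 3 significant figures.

Length → mass via c²/G.
8.46 × 10^30 m × (c²/G) = 1.14 × 10^58 kg

1.14 × 10^58 kg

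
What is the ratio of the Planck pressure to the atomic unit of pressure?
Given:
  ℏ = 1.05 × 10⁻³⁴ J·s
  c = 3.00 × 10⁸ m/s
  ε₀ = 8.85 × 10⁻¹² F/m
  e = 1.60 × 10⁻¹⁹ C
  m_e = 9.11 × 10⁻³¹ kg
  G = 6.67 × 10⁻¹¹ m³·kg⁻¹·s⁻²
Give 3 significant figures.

Planck pressure: p_P = c⁷/(ℏG²) = 4.68 × 10¹¹³ Pa
atomic unit of pressure: P_au = E_h/a₀³ = m_e⁴e¹⁰/((4πε₀)⁵ℏ⁸) = 3.01 × 10¹³ Pa
ratio = 4.68 × 10¹¹³ / 3.01 × 10¹³ = 1.55 × 10¹⁰⁰

1.55 × 10¹⁰⁰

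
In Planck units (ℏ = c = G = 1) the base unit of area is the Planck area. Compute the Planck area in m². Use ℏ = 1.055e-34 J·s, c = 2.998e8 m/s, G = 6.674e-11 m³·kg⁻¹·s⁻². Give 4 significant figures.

2.613e-70 m²

A_P = ℏG/c³
  = 7.041e-45 / 2.695e25
  = 2.613e-70 m²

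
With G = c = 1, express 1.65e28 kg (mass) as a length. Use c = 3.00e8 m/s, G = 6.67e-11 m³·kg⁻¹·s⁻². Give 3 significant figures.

12.2 m

In G = c = 1 units mass has dimensions of length; the conversion factor is G/c².
1.65e28 kg × (G/c²) = 12.2 m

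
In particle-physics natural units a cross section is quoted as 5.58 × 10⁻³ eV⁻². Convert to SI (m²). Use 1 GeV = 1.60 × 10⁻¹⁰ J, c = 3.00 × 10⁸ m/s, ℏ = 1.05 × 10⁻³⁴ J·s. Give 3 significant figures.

2.16 × 10⁻¹⁶ m²

Area is [L]² = [E]⁻²·(ℏc)²; restore (ℏc)².
1 GeV⁻² → (ℏc)² × (1 GeV in J)⁻² = 3.88 × 10⁻³² m².
Convert the energy scale: 5.58 × 10⁻³ eV⁻² = 5.58 × 10¹⁵ GeV⁻².
Result: 5.58 × 10¹⁵ × 3.88 × 10⁻³² = 2.16 × 10⁻¹⁶ m².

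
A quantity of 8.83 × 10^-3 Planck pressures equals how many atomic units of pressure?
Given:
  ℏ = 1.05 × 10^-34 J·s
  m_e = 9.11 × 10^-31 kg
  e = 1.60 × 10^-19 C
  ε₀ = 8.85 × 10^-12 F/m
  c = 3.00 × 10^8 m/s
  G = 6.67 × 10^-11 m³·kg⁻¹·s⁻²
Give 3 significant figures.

1.37 × 10^98

Planck pressure: p_P = c⁷/(ℏG²) = 4.68 × 10^113 Pa
atomic unit of pressure: P_au = E_h/a₀³ = m_e⁴e¹⁰/((4πε₀)⁵ℏ⁸) = 3.01 × 10^13 Pa
8.83 × 10^-3 × 4.68 × 10^113 / 3.01 × 10^13 = 1.37 × 10^98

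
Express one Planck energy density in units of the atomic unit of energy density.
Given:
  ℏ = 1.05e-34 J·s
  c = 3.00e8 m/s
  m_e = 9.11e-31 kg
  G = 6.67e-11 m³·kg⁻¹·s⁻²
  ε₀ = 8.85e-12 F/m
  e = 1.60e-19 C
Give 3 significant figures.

Planck energy density: u_P = c⁷/(ℏG²) = 4.68e113 J/m³
atomic unit of energy density: u_au = E_h/a₀³ = m_e⁴e¹⁰/((4πε₀)⁵ℏ⁸) = 3.01e13 J/m³
ratio = 4.68e113 / 3.01e13 = 1.55e100

1.55e100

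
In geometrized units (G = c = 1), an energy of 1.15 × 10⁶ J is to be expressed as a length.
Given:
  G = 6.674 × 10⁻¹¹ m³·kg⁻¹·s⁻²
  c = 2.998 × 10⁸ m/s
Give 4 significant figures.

9.501 × 10⁻³⁹ m

Energy → length via G/c⁴.
1.15 × 10⁶ J × (G/c⁴) = 9.501 × 10⁻³⁹ m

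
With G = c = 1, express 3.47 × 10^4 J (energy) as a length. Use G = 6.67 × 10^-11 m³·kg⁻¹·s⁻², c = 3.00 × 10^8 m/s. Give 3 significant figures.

Energy → length via G/c⁴.
3.47 × 10^4 J × (G/c⁴) = 2.86 × 10^-40 m

2.86 × 10^-40 m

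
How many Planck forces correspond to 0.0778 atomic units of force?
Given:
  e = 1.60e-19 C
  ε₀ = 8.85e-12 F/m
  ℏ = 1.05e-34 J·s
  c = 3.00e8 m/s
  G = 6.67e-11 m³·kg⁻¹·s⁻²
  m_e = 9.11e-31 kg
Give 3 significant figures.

5.34e-53

atomic unit of force: F_au = E_h/a₀ = m_e²e⁶/((4πε₀)³ℏ⁴) = 8.33e-8 N
Planck force: F_P = c⁴/G = 1.21e44 N
0.0778 × 8.33e-8 / 1.21e44 = 5.34e-53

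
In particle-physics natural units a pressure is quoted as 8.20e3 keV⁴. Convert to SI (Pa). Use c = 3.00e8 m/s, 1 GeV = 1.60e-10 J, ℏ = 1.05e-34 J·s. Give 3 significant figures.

Pressure is [E]/[L]³ = [E]⁴/(ℏc)³.
1 GeV⁴ → 1/(ℏc)³ × (1 GeV in J)⁴ = 2.10e37 Pa.
Convert the energy scale: 8.20e3 keV⁴ = 8.20e-21 GeV⁴.
Result: 8.20e-21 × 2.10e37 = 1.72e17 Pa.

1.72e17 Pa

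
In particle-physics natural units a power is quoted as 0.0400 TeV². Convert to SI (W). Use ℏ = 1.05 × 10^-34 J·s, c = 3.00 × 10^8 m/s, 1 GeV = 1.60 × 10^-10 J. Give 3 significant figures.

Power is [E]/[T] = [E]²/ℏ.
1 GeV² → 1/ℏ × (1 GeV in J)² = 2.44 × 10^14 W.
Convert the energy scale: 0.0400 TeV² = 4.00 × 10^4 GeV².
Result: 4.00 × 10^4 × 2.44 × 10^14 = 9.75 × 10^18 W.

9.75 × 10^18 W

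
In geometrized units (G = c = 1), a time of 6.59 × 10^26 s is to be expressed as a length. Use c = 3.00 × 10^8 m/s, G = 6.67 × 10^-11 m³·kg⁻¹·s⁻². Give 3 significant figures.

Time → length via c.
6.59 × 10^26 s × (c) = 1.98 × 10^35 m

1.98 × 10^35 m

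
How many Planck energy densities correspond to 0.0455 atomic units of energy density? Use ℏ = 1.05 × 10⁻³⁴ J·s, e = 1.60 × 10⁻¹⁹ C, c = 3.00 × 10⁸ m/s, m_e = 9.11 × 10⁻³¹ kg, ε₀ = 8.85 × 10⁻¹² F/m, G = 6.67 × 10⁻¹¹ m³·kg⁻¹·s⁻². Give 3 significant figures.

2.93 × 10⁻¹⁰²

atomic unit of energy density: u_au = E_h/a₀³ = m_e⁴e¹⁰/((4πε₀)⁵ℏ⁸) = 3.01 × 10¹³ J/m³
Planck energy density: u_P = c⁷/(ℏG²) = 4.68 × 10¹¹³ J/m³
0.0455 × 3.01 × 10¹³ / 4.68 × 10¹¹³ = 2.93 × 10⁻¹⁰²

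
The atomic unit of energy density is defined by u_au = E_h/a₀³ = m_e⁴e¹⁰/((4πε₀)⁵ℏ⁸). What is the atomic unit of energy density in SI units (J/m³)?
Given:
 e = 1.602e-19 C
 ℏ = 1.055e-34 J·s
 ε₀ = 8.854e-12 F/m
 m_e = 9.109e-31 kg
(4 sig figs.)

2.929e13 J/m³

u_au = E_h/a₀³ = m_e⁴e¹⁰/((4πε₀)⁵ℏ⁸)
E_h = 4.354e-18 J
a₀ = 5.297e-11 m
E_h/a₀³ = 2.929e13 J/m³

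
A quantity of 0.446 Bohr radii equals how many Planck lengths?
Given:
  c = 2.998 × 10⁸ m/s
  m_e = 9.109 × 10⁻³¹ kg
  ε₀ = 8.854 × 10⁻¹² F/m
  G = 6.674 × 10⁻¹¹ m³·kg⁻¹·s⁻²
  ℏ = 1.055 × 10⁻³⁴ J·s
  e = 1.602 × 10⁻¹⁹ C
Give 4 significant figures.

Bohr radius: a₀ = 4πε₀ℏ²/(m_e e²) = 5.297 × 10⁻¹¹ m
Planck length: ℓ_P = √(ℏG/c³) = 1.616 × 10⁻³⁵ m
0.446 × 5.297 × 10⁻¹¹ / 1.616 × 10⁻³⁵ = 1.462 × 10²⁴

1.462 × 10²⁴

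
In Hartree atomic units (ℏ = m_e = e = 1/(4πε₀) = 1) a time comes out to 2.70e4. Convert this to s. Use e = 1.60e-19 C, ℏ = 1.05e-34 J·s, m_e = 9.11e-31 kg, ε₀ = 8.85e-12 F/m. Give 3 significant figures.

One atomic unit of time: τ_au = (4πε₀)²ℏ³/(m_e e⁴) = 2.40e-17 s.
2.70e4 × 2.40e-17 s = 6.47e-13 s

6.47e-13 s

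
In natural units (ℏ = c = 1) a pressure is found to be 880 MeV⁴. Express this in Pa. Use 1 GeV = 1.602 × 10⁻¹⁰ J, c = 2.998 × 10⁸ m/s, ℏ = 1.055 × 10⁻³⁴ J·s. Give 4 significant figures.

Pressure is [E]/[L]³ = [E]⁴/(ℏc)³.
1 GeV⁴ → 1/(ℏc)³ × (1 GeV in J)⁴ = 2.082 × 10³⁷ Pa.
Convert the energy scale: 880 MeV⁴ = 8.80 × 10⁻¹⁰ GeV⁴.
Result: 8.80 × 10⁻¹⁰ × 2.082 × 10³⁷ = 1.832 × 10²⁸ Pa.

1.832 × 10²⁸ Pa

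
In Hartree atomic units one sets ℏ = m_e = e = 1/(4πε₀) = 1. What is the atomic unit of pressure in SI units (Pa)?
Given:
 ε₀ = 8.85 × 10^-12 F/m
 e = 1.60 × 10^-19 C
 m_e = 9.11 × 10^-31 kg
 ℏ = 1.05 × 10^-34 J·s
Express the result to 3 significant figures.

3.01 × 10^13 Pa

P_au = E_h/a₀³ = m_e⁴e¹⁰/((4πε₀)⁵ℏ⁸)
E_h = 4.38 × 10^-18 J
a₀ = 5.26 × 10^-11 m
E_h/a₀³ = 3.01 × 10^13 Pa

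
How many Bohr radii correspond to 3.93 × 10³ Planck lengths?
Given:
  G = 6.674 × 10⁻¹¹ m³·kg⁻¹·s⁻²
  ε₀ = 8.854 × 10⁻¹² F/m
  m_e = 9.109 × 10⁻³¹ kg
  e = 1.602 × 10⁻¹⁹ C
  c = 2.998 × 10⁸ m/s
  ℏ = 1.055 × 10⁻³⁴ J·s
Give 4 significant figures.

1.199 × 10⁻²¹

Planck length: ℓ_P = √(ℏG/c³) = 1.616 × 10⁻³⁵ m
Bohr radius: a₀ = 4πε₀ℏ²/(m_e e²) = 5.297 × 10⁻¹¹ m
3.93 × 10³ × 1.616 × 10⁻³⁵ / 5.297 × 10⁻¹¹ = 1.199 × 10⁻²¹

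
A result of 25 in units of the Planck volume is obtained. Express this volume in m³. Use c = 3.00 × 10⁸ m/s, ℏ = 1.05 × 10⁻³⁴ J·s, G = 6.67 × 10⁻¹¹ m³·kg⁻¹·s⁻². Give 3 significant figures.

1.04 × 10⁻¹⁰³ m³

One Planck volume: V_P = (ℏG/c³)^(3/2) = 4.18 × 10⁻¹⁰⁵ m³.
25 × 4.18 × 10⁻¹⁰⁵ m³ = 1.04 × 10⁻¹⁰³ m³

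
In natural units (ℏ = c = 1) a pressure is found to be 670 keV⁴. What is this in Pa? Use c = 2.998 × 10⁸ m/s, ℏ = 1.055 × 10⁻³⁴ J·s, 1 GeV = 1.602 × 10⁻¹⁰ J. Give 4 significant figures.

Pressure is [E]/[L]³ = [E]⁴/(ℏc)³.
1 GeV⁴ → 1/(ℏc)³ × (1 GeV in J)⁴ = 2.082 × 10³⁷ Pa.
Convert the energy scale: 670 keV⁴ = 6.70 × 10⁻²² GeV⁴.
Result: 6.70 × 10⁻²² × 2.082 × 10³⁷ = 1.395 × 10¹⁶ Pa.

1.395 × 10¹⁶ Pa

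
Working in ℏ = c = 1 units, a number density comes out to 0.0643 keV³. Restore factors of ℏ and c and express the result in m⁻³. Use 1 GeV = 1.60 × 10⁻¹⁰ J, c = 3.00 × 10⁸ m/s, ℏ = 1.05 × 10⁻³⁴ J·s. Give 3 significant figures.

8.43 × 10²⁷ m⁻³

Number density is [L]⁻³ = [E]³/(ℏc)³.
1 GeV³ → 1/(ℏc)³ × (1 GeV in J)³ = 1.31 × 10⁴⁷ m⁻³.
Convert the energy scale: 0.0643 keV³ = 6.43 × 10⁻²⁰ GeV³.
Result: 6.43 × 10⁻²⁰ × 1.31 × 10⁴⁷ = 8.43 × 10²⁷ m⁻³.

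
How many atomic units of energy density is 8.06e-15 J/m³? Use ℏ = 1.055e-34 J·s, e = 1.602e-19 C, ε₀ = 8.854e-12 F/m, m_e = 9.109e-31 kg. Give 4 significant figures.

atomic unit of energy density: u_au = E_h/a₀³ = m_e⁴e¹⁰/((4πε₀)⁵ℏ⁸) = 2.929e13 J/m³.
8.06e-15 / 2.929e13 = 2.752e-28

2.752e-28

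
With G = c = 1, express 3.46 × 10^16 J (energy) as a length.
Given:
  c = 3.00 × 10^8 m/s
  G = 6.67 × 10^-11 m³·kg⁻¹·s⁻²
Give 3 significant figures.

2.85 × 10^-28 m

Energy → length via G/c⁴.
3.46 × 10^16 J × (G/c⁴) = 2.85 × 10^-28 m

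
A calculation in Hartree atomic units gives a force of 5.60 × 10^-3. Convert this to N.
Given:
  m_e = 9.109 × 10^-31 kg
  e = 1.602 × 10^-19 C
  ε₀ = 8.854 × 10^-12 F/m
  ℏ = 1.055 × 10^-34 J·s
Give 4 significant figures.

One atomic unit of force: F_au = E_h/a₀ = m_e²e⁶/((4πε₀)³ℏ⁴) = 8.220 × 10^-8 N.
5.60 × 10^-3 × 8.220 × 10^-8 N = 4.603 × 10^-10 N

4.603 × 10^-10 N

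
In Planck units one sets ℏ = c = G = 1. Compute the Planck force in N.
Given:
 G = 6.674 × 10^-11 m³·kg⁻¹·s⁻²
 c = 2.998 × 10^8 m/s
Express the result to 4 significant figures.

1.210 × 10^44 N

F_P = c⁴/G
  = 8.078 × 10^33 / 6.674 × 10^-11
  = 1.210 × 10^44 N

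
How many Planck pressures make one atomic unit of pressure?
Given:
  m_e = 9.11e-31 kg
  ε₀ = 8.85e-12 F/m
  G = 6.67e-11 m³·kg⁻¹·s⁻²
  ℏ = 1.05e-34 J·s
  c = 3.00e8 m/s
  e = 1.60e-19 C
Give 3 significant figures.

atomic unit of pressure: P_au = E_h/a₀³ = m_e⁴e¹⁰/((4πε₀)⁵ℏ⁸) = 3.01e13 Pa
Planck pressure: p_P = c⁷/(ℏG²) = 4.68e113 Pa
ratio = 3.01e13 / 4.68e113 = 6.44e-101

6.44e-101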